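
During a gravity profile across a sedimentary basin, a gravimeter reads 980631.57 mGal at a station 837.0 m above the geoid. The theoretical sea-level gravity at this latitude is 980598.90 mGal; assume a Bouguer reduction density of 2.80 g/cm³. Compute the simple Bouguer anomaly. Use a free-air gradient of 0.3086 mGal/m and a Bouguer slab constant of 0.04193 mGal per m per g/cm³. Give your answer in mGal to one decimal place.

Free-air correction = 0.3086 × 837.0 = 258.30 mGal
Free-air anomaly = 980631.57 − 980598.90 + (258.30) = 290.97 mGal
Bouguer slab correction = 0.04193 × 2.80 × 837.0 = 98.27 mGal
Simple Bouguer anomaly = 290.97 − (98.27) = 192.70 mGal

192.7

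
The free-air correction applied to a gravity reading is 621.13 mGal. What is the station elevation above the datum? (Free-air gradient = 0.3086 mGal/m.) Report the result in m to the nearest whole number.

h = 621.13 / 0.3086 = 2012.73 m

2013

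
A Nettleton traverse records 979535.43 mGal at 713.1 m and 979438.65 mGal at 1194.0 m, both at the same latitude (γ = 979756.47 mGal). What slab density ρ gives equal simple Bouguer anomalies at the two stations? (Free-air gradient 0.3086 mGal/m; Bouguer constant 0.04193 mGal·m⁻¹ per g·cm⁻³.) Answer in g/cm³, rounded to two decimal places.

Δg_obs = 979438.65 − 979535.43 = -96.78 mGal over Δh = 1194.0 − 713.1 = 480.9 m
Equal Bouguer anomalies ⇒ Δg_obs + (0.3086 − 0.04193ρ)·Δh = 0
0.3086 − 0.04193ρ = −Δg_obs/Δh = 0.20125
ρ = (0.3086 − 0.20125) / 0.04193 = 2.56 g/cm³

2.56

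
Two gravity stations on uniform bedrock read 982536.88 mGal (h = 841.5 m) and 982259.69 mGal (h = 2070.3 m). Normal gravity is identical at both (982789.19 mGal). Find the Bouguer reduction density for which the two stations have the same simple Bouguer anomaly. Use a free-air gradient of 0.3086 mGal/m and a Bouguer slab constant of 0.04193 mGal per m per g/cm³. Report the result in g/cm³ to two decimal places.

1.98

Δg_obs = 982259.69 − 982536.88 = -277.19 mGal over Δh = 2070.3 − 841.5 = 1228.8 m
Equal Bouguer anomalies ⇒ Δg_obs + (0.3086 − 0.04193ρ)·Δh = 0
0.3086 − 0.04193ρ = −Δg_obs/Δh = 0.22558
ρ = (0.3086 − 0.22558) / 0.04193 = 1.98 g/cm³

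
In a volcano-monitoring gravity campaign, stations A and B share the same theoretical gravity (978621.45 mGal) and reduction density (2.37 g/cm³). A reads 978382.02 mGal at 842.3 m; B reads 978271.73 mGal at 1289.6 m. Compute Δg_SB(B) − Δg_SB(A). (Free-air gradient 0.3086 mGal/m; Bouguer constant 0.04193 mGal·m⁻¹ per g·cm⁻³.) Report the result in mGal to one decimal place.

Δg_SB(A) = 978382.02 − 978621.45 + 0.3086×842.3 − 0.04193×2.37×842.3 = -63.20 mGal
Δg_SB(B) = 978271.73 − 978621.45 + 0.3086×1289.6 − 0.04193×2.37×1289.6 = -79.90 mGal
Difference = -79.90 − (-63.20) = -16.70 mGal

-16.7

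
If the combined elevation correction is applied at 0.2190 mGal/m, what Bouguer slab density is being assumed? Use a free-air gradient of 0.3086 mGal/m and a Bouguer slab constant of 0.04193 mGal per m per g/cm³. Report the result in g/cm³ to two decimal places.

0.2190 = 0.3086 − 0.04193 × ρ
ρ = (0.3086 − 0.2190) / 0.04193 = 2.14 g/cm³

2.14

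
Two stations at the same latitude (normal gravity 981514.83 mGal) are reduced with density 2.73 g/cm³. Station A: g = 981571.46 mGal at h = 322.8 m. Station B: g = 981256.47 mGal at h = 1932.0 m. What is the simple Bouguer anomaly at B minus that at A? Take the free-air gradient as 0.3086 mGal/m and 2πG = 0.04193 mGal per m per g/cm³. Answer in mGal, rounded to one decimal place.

-2.6

Δg_SB(A) = 981571.46 − 981514.83 + 0.3086×322.8 − 0.04193×2.73×322.8 = 119.30 mGal
Δg_SB(B) = 981256.47 − 981514.83 + 0.3086×1932.0 − 0.04193×2.73×1932.0 = 116.70 mGal
Difference = 116.70 − (119.30) = -2.60 mGal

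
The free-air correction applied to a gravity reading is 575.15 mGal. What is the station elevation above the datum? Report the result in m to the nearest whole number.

1864

h = 575.15 / 0.3086 = 1863.74 m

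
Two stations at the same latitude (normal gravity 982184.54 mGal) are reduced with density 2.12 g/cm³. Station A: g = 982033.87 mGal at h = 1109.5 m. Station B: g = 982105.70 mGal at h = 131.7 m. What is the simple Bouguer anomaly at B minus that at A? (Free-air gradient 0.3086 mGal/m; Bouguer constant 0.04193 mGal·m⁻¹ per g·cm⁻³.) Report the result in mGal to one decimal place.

-143.0

Δg_SB(A) = 982033.87 − 982184.54 + 0.3086×1109.5 − 0.04193×2.12×1109.5 = 93.10 mGal
Δg_SB(B) = 982105.70 − 982184.54 + 0.3086×131.7 − 0.04193×2.12×131.7 = -49.90 mGal
Difference = -49.90 − (93.10) = -143.00 mGal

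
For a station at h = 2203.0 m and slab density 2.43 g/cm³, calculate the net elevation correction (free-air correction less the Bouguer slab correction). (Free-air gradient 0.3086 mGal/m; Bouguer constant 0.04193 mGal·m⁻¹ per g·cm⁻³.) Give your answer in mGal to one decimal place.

455.4

Combined gradient = 0.3086 − 0.04193 × 2.43 = 0.2067101 mGal/m
Combined elevation correction = 0.2067101 × 2203.0 = 455.4 mGal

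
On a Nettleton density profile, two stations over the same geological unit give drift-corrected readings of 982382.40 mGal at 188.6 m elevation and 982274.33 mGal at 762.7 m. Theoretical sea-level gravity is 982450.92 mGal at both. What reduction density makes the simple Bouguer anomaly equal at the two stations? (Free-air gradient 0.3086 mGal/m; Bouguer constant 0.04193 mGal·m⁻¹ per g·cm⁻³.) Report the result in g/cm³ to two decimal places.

Δg_obs = 982274.33 − 982382.40 = -108.07 mGal over Δh = 762.7 − 188.6 = 574.1 m
Equal Bouguer anomalies ⇒ Δg_obs + (0.3086 − 0.04193ρ)·Δh = 0
0.3086 − 0.04193ρ = −Δg_obs/Δh = 0.18824
ρ = (0.3086 − 0.18824) / 0.04193 = 2.87 g/cm³

2.87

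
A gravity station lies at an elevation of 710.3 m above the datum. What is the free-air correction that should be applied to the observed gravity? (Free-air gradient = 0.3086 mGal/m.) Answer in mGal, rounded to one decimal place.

219.2

Free-air correction = 0.3086 × 710.3 = 219.2 mGal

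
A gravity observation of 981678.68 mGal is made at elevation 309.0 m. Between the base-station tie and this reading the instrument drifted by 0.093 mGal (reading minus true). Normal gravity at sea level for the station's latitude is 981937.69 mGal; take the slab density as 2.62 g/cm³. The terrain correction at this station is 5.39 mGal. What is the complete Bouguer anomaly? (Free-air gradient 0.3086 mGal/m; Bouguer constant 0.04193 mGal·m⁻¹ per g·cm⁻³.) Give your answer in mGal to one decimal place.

Drift-corrected reading = 981678.68 − (0.093) = 981678.587 mGal
Free-air correction = 0.3086 × 309.0 = 95.36 mGal
Free-air anomaly = 981678.587 − 981937.69 + (95.36) = -163.743 mGal
Bouguer slab correction = 0.04193 × 2.62 × 309.0 = 33.95 mGal
Simple Bouguer anomaly = -163.743 − (33.95) = -197.693 mGal
Complete Bouguer anomaly = -197.693 + 5.39 = -192.303 mGal

-192.3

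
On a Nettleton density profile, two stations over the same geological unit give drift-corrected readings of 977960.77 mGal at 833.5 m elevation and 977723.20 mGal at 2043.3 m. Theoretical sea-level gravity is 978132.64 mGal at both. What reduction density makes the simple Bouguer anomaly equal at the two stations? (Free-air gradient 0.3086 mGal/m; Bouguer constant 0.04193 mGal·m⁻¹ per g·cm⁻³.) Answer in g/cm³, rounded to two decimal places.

2.68

Δg_obs = 977723.20 − 977960.77 = -237.57 mGal over Δh = 2043.3 − 833.5 = 1209.8 m
Equal Bouguer anomalies ⇒ Δg_obs + (0.3086 − 0.04193ρ)·Δh = 0
0.3086 − 0.04193ρ = −Δg_obs/Δh = 0.19637
ρ = (0.3086 − 0.19637) / 0.04193 = 2.68 g/cm³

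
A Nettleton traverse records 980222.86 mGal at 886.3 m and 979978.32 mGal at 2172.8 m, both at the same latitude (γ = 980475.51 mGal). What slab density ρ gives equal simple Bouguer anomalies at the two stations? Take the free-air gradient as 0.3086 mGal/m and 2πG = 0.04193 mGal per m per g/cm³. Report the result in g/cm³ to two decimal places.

Δg_obs = 979978.32 − 980222.86 = -244.54 mGal over Δh = 2172.8 − 886.3 = 1286.5 m
Equal Bouguer anomalies ⇒ Δg_obs + (0.3086 − 0.04193ρ)·Δh = 0
0.3086 − 0.04193ρ = −Δg_obs/Δh = 0.19008
ρ = (0.3086 − 0.19008) / 0.04193 = 2.83 g/cm³

2.83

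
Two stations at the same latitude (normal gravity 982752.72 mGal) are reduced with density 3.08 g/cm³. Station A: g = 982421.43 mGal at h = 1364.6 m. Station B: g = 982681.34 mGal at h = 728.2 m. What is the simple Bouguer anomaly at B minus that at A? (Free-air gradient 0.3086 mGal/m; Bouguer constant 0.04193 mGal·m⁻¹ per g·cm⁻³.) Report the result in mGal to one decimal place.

Δg_SB(A) = 982421.43 − 982752.72 + 0.3086×1364.6 − 0.04193×3.08×1364.6 = -86.40 mGal
Δg_SB(B) = 982681.34 − 982752.72 + 0.3086×728.2 − 0.04193×3.08×728.2 = 59.30 mGal
Difference = 59.30 − (-86.40) = 145.70 mGal

145.7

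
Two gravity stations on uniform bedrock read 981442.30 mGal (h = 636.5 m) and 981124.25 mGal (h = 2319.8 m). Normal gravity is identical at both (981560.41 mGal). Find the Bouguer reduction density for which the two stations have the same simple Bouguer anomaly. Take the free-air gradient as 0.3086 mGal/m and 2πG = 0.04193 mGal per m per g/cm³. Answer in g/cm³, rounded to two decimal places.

2.85

Δg_obs = 981124.25 − 981442.30 = -318.05 mGal over Δh = 2319.8 − 636.5 = 1683.3 m
Equal Bouguer anomalies ⇒ Δg_obs + (0.3086 − 0.04193ρ)·Δh = 0
0.3086 − 0.04193ρ = −Δg_obs/Δh = 0.18894
ρ = (0.3086 − 0.18894) / 0.04193 = 2.85 g/cm³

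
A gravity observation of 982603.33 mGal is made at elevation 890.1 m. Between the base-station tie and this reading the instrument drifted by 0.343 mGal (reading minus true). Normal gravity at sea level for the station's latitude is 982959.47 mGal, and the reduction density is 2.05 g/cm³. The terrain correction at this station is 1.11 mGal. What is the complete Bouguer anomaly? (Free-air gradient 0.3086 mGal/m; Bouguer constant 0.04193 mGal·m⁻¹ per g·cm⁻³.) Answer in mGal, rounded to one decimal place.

-157.2

Drift-corrected reading = 982603.33 − (0.343) = 982602.987 mGal
Free-air correction = 0.3086 × 890.1 = 274.68 mGal
Free-air anomaly = 982602.987 − 982959.47 + (274.68) = -81.803 mGal
Bouguer slab correction = 0.04193 × 2.05 × 890.1 = 76.51 mGal
Simple Bouguer anomaly = -81.803 − (76.51) = -158.313 mGal
Complete Bouguer anomaly = -158.313 + 1.11 = -157.203 mGal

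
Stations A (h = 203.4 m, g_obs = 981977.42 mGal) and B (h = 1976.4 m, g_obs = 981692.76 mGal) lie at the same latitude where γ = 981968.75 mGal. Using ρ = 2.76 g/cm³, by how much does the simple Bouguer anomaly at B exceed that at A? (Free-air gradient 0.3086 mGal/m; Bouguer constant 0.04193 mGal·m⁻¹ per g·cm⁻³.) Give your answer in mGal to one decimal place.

Δg_SB(A) = 981977.42 − 981968.75 + 0.3086×203.4 − 0.04193×2.76×203.4 = 47.90 mGal
Δg_SB(B) = 981692.76 − 981968.75 + 0.3086×1976.4 − 0.04193×2.76×1976.4 = 105.20 mGal
Difference = 105.20 − (47.90) = 57.30 mGal

57.3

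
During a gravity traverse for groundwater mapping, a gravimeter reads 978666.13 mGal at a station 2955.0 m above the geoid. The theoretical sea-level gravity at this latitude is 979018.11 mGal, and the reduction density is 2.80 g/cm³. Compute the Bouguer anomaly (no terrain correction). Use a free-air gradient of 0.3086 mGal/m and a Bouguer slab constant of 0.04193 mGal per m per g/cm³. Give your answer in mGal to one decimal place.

Free-air correction = 0.3086 × 2955.0 = 911.91 mGal
Free-air anomaly = 978666.13 − 979018.11 + (911.91) = 559.93 mGal
Bouguer slab correction = 0.04193 × 2.80 × 2955.0 = 346.93 mGal
Simple Bouguer anomaly = 559.93 − (346.93) = 213.00 mGal

213.0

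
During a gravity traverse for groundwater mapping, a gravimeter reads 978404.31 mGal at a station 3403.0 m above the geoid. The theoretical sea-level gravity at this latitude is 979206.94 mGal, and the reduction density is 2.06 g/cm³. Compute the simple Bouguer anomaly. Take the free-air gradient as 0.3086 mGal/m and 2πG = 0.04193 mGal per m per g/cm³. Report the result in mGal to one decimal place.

-46.4

Free-air correction = 0.3086 × 3403.0 = 1050.17 mGal
Free-air anomaly = 978404.31 − 979206.94 + (1050.17) = 247.54 mGal
Bouguer slab correction = 0.04193 × 2.06 × 3403.0 = 293.94 mGal
Simple Bouguer anomaly = 247.54 − (293.94) = -46.40 mGal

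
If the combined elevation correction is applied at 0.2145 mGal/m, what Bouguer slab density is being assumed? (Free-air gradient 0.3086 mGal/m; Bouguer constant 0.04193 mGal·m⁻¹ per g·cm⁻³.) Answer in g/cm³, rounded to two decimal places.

0.2145 = 0.3086 − 0.04193 × ρ
ρ = (0.3086 − 0.2145) / 0.04193 = 2.24 g/cm³

2.24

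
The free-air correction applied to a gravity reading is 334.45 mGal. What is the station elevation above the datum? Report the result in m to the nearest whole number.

h = 334.45 / 0.3086 = 1083.77 m

1084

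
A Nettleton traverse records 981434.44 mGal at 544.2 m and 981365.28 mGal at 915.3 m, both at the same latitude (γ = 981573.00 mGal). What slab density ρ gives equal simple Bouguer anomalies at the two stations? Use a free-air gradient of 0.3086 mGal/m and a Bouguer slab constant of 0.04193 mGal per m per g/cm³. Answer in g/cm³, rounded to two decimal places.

2.92

Δg_obs = 981365.28 − 981434.44 = -69.16 mGal over Δh = 915.3 − 544.2 = 371.1 m
Equal Bouguer anomalies ⇒ Δg_obs + (0.3086 − 0.04193ρ)·Δh = 0
0.3086 − 0.04193ρ = −Δg_obs/Δh = 0.18636
ρ = (0.3086 − 0.18636) / 0.04193 = 2.92 g/cm³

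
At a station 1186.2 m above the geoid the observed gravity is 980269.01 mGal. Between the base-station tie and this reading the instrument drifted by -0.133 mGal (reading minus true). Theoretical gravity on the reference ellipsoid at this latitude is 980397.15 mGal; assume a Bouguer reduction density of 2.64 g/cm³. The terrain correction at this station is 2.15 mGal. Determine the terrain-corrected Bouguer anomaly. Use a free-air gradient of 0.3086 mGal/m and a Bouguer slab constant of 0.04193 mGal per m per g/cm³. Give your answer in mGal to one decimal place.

Drift-corrected reading = 980269.01 − (-0.133) = 980269.143 mGal
Free-air correction = 0.3086 × 1186.2 = 366.06 mGal
Free-air anomaly = 980269.143 − 980397.15 + (366.06) = 238.053 mGal
Bouguer slab correction = 0.04193 × 2.64 × 1186.2 = 131.31 mGal
Simple Bouguer anomaly = 238.053 − (131.31) = 106.743 mGal
Complete Bouguer anomaly = 106.743 + 2.15 = 108.893 mGal

108.9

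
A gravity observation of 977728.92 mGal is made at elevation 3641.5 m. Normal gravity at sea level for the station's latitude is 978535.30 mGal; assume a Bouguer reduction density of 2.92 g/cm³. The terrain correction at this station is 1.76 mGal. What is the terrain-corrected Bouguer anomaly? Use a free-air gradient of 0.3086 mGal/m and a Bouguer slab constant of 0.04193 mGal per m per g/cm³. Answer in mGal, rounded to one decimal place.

-126.7

Free-air correction = 0.3086 × 3641.5 = 1123.77 mGal
Free-air anomaly = 977728.92 − 978535.30 + (1123.77) = 317.39 mGal
Bouguer slab correction = 0.04193 × 2.92 × 3641.5 = 445.85 mGal
Simple Bouguer anomaly = 317.39 − (445.85) = -128.46 mGal
Complete Bouguer anomaly = -128.46 + 1.76 = -126.70 mGal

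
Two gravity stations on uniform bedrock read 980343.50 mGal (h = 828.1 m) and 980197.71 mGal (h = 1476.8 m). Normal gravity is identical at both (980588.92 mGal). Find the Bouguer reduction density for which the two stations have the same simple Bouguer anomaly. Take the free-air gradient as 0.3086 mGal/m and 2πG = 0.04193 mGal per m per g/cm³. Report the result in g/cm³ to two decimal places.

Δg_obs = 980197.71 − 980343.50 = -145.79 mGal over Δh = 1476.8 − 828.1 = 648.7 m
Equal Bouguer anomalies ⇒ Δg_obs + (0.3086 − 0.04193ρ)·Δh = 0
0.3086 − 0.04193ρ = −Δg_obs/Δh = 0.22474
ρ = (0.3086 − 0.22474) / 0.04193 = 2.00 g/cm³

2.00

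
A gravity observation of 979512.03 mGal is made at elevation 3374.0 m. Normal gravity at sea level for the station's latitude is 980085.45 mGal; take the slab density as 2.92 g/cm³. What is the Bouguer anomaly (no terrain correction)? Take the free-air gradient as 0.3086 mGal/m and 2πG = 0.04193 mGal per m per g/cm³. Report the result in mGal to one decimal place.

Free-air correction = 0.3086 × 3374.0 = 1041.22 mGal
Free-air anomaly = 979512.03 − 980085.45 + (1041.22) = 467.80 mGal
Bouguer slab correction = 0.04193 × 2.92 × 3374.0 = 413.10 mGal
Simple Bouguer anomaly = 467.80 − (413.10) = 54.70 mGal

54.7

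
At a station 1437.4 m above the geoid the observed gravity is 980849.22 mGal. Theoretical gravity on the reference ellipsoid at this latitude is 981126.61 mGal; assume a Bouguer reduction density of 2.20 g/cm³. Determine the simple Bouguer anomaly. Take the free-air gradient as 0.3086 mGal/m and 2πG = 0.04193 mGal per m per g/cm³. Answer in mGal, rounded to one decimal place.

33.6

Free-air correction = 0.3086 × 1437.4 = 443.58 mGal
Free-air anomaly = 980849.22 − 981126.61 + (443.58) = 166.19 mGal
Bouguer slab correction = 0.04193 × 2.20 × 1437.4 = 132.59 mGal
Simple Bouguer anomaly = 166.19 − (132.59) = 33.60 mGal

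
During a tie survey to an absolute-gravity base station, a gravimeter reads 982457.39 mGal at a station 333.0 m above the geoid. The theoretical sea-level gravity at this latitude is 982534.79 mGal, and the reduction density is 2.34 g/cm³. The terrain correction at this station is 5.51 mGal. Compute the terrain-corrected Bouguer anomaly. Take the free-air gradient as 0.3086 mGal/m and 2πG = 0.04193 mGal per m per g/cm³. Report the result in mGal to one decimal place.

-1.8

Free-air correction = 0.3086 × 333.0 = 102.76 mGal
Free-air anomaly = 982457.39 − 982534.79 + (102.76) = 25.36 mGal
Bouguer slab correction = 0.04193 × 2.34 × 333.0 = 32.67 mGal
Simple Bouguer anomaly = 25.36 − (32.67) = -7.31 mGal
Complete Bouguer anomaly = -7.31 + 5.51 = -1.80 mGal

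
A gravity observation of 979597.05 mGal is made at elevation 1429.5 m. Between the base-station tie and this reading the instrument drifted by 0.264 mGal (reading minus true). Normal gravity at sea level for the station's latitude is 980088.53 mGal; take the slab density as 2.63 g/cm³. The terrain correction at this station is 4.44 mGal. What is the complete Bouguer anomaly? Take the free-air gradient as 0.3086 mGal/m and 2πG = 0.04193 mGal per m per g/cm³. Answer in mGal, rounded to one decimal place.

Drift-corrected reading = 979597.05 − (0.264) = 979596.786 mGal
Free-air correction = 0.3086 × 1429.5 = 441.14 mGal
Free-air anomaly = 979596.786 − 980088.53 + (441.14) = -50.604 mGal
Bouguer slab correction = 0.04193 × 2.63 × 1429.5 = 157.64 mGal
Simple Bouguer anomaly = -50.604 − (157.64) = -208.244 mGal
Complete Bouguer anomaly = -208.244 + 4.44 = -203.804 mGal

-203.8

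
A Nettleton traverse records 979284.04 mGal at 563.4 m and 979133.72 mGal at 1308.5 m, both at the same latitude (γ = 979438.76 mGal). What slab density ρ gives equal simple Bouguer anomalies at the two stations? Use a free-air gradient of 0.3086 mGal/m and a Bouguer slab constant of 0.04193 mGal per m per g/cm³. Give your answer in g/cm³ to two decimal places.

Δg_obs = 979133.72 − 979284.04 = -150.32 mGal over Δh = 1308.5 − 563.4 = 745.1 m
Equal Bouguer anomalies ⇒ Δg_obs + (0.3086 − 0.04193ρ)·Δh = 0
0.3086 − 0.04193ρ = −Δg_obs/Δh = 0.20174
ρ = (0.3086 − 0.20174) / 0.04193 = 2.55 g/cm³

2.55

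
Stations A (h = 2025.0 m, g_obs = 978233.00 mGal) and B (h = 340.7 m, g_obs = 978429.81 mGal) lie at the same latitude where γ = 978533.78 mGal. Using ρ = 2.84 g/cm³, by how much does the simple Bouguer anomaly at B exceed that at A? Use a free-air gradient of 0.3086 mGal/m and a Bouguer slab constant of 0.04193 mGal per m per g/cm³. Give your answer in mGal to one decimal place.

-122.4

Δg_SB(A) = 978233.00 − 978533.78 + 0.3086×2025.0 − 0.04193×2.84×2025.0 = 83.00 mGal
Δg_SB(B) = 978429.81 − 978533.78 + 0.3086×340.7 − 0.04193×2.84×340.7 = -39.40 mGal
Difference = -39.40 − (83.00) = -122.40 mGal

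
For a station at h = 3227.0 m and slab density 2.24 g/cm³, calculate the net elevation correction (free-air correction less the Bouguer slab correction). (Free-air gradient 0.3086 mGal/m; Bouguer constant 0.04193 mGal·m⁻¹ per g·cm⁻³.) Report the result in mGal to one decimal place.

692.8

Combined gradient = 0.3086 − 0.04193 × 2.24 = 0.2146768 mGal/m
Combined elevation correction = 0.2146768 × 3227.0 = 692.8 mGal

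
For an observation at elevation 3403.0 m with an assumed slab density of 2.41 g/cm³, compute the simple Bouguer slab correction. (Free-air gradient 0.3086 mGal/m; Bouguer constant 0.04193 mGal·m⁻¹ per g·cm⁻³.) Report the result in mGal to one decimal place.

Bouguer slab correction = 0.04193 × 2.41 × 3403.0 = 343.9 mGal

343.9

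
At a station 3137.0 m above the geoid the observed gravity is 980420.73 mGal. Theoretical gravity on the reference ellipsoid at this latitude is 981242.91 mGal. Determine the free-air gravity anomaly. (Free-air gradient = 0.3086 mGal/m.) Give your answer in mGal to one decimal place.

Free-air correction = 0.3086 × 3137.0 = 968.08 mGal
Free-air anomaly = 980420.73 − 981242.91 + (968.08) = 145.90 mGal

145.9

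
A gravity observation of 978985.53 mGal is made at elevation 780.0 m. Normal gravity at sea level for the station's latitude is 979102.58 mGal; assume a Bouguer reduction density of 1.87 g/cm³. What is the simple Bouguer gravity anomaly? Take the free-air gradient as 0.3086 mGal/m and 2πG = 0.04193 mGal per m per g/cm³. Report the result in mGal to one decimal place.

Free-air correction = 0.3086 × 780.0 = 240.71 mGal
Free-air anomaly = 978985.53 − 979102.58 + (240.71) = 123.66 mGal
Bouguer slab correction = 0.04193 × 1.87 × 780.0 = 61.16 mGal
Simple Bouguer anomaly = 123.66 − (61.16) = 62.50 mGal

62.5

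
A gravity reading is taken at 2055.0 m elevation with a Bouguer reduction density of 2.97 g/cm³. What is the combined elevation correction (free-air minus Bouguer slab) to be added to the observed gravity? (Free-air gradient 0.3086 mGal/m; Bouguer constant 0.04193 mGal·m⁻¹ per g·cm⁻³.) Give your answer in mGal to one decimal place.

378.3

Combined gradient = 0.3086 − 0.04193 × 2.97 = 0.1840679 mGal/m
Combined elevation correction = 0.1840679 × 2055.0 = 378.3 mGal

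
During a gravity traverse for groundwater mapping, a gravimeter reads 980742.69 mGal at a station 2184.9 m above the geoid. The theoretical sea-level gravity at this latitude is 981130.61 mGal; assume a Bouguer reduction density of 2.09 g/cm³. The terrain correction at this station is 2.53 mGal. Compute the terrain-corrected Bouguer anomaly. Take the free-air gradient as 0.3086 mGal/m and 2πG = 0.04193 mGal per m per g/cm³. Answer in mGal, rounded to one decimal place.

97.4

Free-air correction = 0.3086 × 2184.9 = 674.26 mGal
Free-air anomaly = 980742.69 − 981130.61 + (674.26) = 286.34 mGal
Bouguer slab correction = 0.04193 × 2.09 × 2184.9 = 191.47 mGal
Simple Bouguer anomaly = 286.34 − (191.47) = 94.87 mGal
Complete Bouguer anomaly = 94.87 + 2.53 = 97.40 mGal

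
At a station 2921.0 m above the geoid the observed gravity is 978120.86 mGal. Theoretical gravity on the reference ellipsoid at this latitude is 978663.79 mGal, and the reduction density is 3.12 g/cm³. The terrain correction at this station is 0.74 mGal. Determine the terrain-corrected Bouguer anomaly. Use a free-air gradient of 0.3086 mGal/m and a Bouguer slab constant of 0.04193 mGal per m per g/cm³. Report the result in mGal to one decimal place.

-22.9

Free-air correction = 0.3086 × 2921.0 = 901.42 mGal
Free-air anomaly = 978120.86 − 978663.79 + (901.42) = 358.49 mGal
Bouguer slab correction = 0.04193 × 3.12 × 2921.0 = 382.13 mGal
Simple Bouguer anomaly = 358.49 − (382.13) = -23.64 mGal
Complete Bouguer anomaly = -23.64 + 0.74 = -22.90 mGal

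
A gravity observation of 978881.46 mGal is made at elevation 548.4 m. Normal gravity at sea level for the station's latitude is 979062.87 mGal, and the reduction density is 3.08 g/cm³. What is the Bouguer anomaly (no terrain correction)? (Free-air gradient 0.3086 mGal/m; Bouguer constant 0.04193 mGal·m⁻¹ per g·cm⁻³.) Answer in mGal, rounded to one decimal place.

Free-air correction = 0.3086 × 548.4 = 169.24 mGal
Free-air anomaly = 978881.46 − 979062.87 + (169.24) = -12.17 mGal
Bouguer slab correction = 0.04193 × 3.08 × 548.4 = 70.82 mGal
Simple Bouguer anomaly = -12.17 − (70.82) = -82.99 mGal

-83.0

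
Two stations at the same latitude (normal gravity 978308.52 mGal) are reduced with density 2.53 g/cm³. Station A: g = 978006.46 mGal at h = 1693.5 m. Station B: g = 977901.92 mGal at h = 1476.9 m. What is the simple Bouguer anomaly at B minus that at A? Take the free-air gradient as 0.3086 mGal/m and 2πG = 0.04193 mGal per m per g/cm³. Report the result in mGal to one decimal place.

-148.4

Δg_SB(A) = 978006.46 − 978308.52 + 0.3086×1693.5 − 0.04193×2.53×1693.5 = 40.90 mGal
Δg_SB(B) = 977901.92 − 978308.52 + 0.3086×1476.9 − 0.04193×2.53×1476.9 = -107.50 mGal
Difference = -107.50 − (40.90) = -148.40 mGal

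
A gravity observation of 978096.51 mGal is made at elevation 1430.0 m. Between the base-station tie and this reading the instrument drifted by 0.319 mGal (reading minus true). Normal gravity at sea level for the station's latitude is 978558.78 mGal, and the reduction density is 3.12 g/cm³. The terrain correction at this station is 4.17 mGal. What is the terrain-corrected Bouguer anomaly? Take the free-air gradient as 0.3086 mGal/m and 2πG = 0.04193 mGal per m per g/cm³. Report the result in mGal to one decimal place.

-204.2

Drift-corrected reading = 978096.51 − (0.319) = 978096.191 mGal
Free-air correction = 0.3086 × 1430.0 = 441.30 mGal
Free-air anomaly = 978096.191 − 978558.78 + (441.30) = -21.289 mGal
Bouguer slab correction = 0.04193 × 3.12 × 1430.0 = 187.07 mGal
Simple Bouguer anomaly = -21.289 − (187.07) = -208.359 mGal
Complete Bouguer anomaly = -208.359 + 4.17 = -204.189 mGal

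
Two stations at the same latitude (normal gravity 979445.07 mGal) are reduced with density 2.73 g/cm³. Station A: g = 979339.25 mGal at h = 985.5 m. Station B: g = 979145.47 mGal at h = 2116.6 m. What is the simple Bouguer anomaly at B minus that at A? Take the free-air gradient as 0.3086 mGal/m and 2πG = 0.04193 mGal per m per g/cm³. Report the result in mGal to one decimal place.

Δg_SB(A) = 979339.25 − 979445.07 + 0.3086×985.5 − 0.04193×2.73×985.5 = 85.50 mGal
Δg_SB(B) = 979145.47 − 979445.07 + 0.3086×2116.6 − 0.04193×2.73×2116.6 = 111.30 mGal
Difference = 111.30 − (85.50) = 25.80 mGal

25.8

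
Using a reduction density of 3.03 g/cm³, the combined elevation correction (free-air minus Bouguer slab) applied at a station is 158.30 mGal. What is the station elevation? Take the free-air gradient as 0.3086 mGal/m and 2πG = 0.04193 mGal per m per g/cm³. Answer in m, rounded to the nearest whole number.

872

Combined gradient = 0.3086 − 0.04193 × 3.03 = 0.1815521 mGal/m
h = 158.30 / 0.1815521 = 871.93 m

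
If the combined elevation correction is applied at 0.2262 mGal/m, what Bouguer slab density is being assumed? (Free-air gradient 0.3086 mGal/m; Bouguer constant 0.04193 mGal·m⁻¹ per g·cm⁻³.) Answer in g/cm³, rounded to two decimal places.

1.97

0.2262 = 0.3086 − 0.04193 × ρ
ρ = (0.3086 − 0.2262) / 0.04193 = 1.97 g/cm³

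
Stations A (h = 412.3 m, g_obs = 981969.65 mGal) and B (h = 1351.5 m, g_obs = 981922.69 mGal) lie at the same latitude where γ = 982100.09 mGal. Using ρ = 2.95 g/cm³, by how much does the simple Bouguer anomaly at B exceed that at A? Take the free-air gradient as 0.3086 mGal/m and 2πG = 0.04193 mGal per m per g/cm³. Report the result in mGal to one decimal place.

Δg_SB(A) = 981969.65 − 982100.09 + 0.3086×412.3 − 0.04193×2.95×412.3 = -54.20 mGal
Δg_SB(B) = 981922.69 − 982100.09 + 0.3086×1351.5 − 0.04193×2.95×1351.5 = 72.50 mGal
Difference = 72.50 − (-54.20) = 126.70 mGal

126.7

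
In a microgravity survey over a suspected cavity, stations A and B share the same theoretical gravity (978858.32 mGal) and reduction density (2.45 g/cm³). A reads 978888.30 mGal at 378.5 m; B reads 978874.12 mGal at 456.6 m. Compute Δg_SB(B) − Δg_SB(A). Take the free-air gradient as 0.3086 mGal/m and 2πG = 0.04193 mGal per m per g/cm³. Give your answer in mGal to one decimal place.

Δg_SB(A) = 978888.30 − 978858.32 + 0.3086×378.5 − 0.04193×2.45×378.5 = 107.90 mGal
Δg_SB(B) = 978874.12 − 978858.32 + 0.3086×456.6 − 0.04193×2.45×456.6 = 109.80 mGal
Difference = 109.80 − (107.90) = 1.90 mGal

1.9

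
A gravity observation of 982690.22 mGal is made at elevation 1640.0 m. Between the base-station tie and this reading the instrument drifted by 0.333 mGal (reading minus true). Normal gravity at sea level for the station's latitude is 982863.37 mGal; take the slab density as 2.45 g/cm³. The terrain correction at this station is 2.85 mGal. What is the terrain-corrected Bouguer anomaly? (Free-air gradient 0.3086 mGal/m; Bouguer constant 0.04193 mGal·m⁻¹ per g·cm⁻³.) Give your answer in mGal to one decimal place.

Drift-corrected reading = 982690.22 − (0.333) = 982689.887 mGal
Free-air correction = 0.3086 × 1640.0 = 506.10 mGal
Free-air anomaly = 982689.887 − 982863.37 + (506.10) = 332.617 mGal
Bouguer slab correction = 0.04193 × 2.45 × 1640.0 = 168.47 mGal
Simple Bouguer anomaly = 332.617 − (168.47) = 164.147 mGal
Complete Bouguer anomaly = 164.147 + 2.85 = 166.997 mGal

167.0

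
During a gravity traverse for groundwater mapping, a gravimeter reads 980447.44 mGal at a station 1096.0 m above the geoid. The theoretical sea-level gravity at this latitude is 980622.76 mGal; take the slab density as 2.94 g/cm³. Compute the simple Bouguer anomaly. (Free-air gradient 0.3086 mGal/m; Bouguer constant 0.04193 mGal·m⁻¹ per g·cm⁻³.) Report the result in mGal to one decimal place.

27.8

Free-air correction = 0.3086 × 1096.0 = 338.23 mGal
Free-air anomaly = 980447.44 − 980622.76 + (338.23) = 162.91 mGal
Bouguer slab correction = 0.04193 × 2.94 × 1096.0 = 135.11 mGal
Simple Bouguer anomaly = 162.91 − (135.11) = 27.80 mGal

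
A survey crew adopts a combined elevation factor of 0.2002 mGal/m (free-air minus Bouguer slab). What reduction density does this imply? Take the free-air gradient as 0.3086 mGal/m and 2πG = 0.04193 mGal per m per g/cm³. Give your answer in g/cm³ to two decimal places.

0.2002 = 0.3086 − 0.04193 × ρ
ρ = (0.3086 − 0.2002) / 0.04193 = 2.59 g/cm³

2.59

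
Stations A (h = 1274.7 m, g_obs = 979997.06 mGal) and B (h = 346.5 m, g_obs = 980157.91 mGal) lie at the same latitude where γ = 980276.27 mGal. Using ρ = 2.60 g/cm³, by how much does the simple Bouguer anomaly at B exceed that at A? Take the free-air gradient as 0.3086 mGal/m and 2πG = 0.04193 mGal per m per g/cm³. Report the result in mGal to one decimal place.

Δg_SB(A) = 979997.06 − 980276.27 + 0.3086×1274.7 − 0.04193×2.60×1274.7 = -24.80 mGal
Δg_SB(B) = 980157.91 − 980276.27 + 0.3086×346.5 − 0.04193×2.60×346.5 = -49.20 mGal
Difference = -49.20 − (-24.80) = -24.40 mGal

-24.4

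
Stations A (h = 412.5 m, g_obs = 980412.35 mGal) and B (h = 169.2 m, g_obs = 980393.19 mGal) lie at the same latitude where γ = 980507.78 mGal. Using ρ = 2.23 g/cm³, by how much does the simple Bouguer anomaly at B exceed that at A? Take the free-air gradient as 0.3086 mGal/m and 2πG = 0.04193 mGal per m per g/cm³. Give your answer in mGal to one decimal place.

-71.5

Δg_SB(A) = 980412.35 − 980507.78 + 0.3086×412.5 − 0.04193×2.23×412.5 = -6.70 mGal
Δg_SB(B) = 980393.19 − 980507.78 + 0.3086×169.2 − 0.04193×2.23×169.2 = -78.20 mGal
Difference = -78.20 − (-6.70) = -71.50 mGal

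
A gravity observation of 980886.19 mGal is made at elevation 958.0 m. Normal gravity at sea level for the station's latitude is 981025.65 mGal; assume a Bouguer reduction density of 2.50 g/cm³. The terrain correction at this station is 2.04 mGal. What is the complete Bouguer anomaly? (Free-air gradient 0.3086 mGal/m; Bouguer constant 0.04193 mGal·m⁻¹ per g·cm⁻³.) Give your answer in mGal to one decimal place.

57.8

Free-air correction = 0.3086 × 958.0 = 295.64 mGal
Free-air anomaly = 980886.19 − 981025.65 + (295.64) = 156.18 mGal
Bouguer slab correction = 0.04193 × 2.50 × 958.0 = 100.42 mGal
Simple Bouguer anomaly = 156.18 − (100.42) = 55.76 mGal
Complete Bouguer anomaly = 55.76 + 2.04 = 57.80 mGal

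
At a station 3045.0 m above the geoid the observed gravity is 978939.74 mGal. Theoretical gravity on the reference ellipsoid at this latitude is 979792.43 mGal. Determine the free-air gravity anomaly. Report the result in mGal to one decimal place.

87.0

Free-air correction = 0.3086 × 3045.0 = 939.69 mGal
Free-air anomaly = 978939.74 − 979792.43 + (939.69) = 87.00 mGal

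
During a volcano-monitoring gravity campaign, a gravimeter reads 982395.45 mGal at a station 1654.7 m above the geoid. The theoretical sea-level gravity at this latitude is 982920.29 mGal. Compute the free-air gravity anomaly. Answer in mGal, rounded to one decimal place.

Free-air correction = 0.3086 × 1654.7 = 510.64 mGal
Free-air anomaly = 982395.45 − 982920.29 + (510.64) = -14.20 mGal

-14.2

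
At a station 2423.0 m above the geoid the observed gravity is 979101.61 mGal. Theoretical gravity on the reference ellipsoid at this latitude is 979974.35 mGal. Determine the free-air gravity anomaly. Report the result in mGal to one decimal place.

Free-air correction = 0.3086 × 2423.0 = 747.74 mGal
Free-air anomaly = 979101.61 − 979974.35 + (747.74) = -125.00 mGal

-125.0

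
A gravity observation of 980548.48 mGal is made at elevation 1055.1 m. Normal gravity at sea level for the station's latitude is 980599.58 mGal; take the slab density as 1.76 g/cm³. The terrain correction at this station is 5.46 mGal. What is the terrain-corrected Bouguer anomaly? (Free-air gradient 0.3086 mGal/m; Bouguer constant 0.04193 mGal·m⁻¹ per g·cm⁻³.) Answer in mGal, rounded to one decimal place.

Free-air correction = 0.3086 × 1055.1 = 325.60 mGal
Free-air anomaly = 980548.48 − 980599.58 + (325.60) = 274.50 mGal
Bouguer slab correction = 0.04193 × 1.76 × 1055.1 = 77.86 mGal
Simple Bouguer anomaly = 274.50 − (77.86) = 196.64 mGal
Complete Bouguer anomaly = 196.64 + 5.46 = 202.10 mGal

202.1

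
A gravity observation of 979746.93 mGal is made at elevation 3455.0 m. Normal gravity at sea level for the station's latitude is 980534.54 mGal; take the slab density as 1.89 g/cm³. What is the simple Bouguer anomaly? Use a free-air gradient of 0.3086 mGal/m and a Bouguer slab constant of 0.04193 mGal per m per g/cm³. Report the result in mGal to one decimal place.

4.8

Free-air correction = 0.3086 × 3455.0 = 1066.21 mGal
Free-air anomaly = 979746.93 − 980534.54 + (1066.21) = 278.60 mGal
Bouguer slab correction = 0.04193 × 1.89 × 3455.0 = 273.80 mGal
Simple Bouguer anomaly = 278.60 − (273.80) = 4.80 mGal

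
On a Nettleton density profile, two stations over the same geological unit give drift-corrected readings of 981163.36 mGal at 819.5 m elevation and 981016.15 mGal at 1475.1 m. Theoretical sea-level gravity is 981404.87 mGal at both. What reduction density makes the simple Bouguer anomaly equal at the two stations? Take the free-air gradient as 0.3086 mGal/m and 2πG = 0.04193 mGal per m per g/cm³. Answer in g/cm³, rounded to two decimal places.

2.00

Δg_obs = 981016.15 − 981163.36 = -147.21 mGal over Δh = 1475.1 − 819.5 = 655.6 m
Equal Bouguer anomalies ⇒ Δg_obs + (0.3086 − 0.04193ρ)·Δh = 0
0.3086 − 0.04193ρ = −Δg_obs/Δh = 0.22454
ρ = (0.3086 − 0.22454) / 0.04193 = 2.00 g/cm³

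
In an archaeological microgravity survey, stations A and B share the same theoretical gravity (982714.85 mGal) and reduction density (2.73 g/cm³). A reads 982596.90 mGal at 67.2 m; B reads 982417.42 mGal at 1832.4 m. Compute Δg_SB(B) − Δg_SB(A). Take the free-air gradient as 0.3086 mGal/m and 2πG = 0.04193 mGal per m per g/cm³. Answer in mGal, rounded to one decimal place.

Δg_SB(A) = 982596.90 − 982714.85 + 0.3086×67.2 − 0.04193×2.73×67.2 = -104.90 mGal
Δg_SB(B) = 982417.42 − 982714.85 + 0.3086×1832.4 − 0.04193×2.73×1832.4 = 58.30 mGal
Difference = 58.30 − (-104.90) = 163.20 mGal

163.2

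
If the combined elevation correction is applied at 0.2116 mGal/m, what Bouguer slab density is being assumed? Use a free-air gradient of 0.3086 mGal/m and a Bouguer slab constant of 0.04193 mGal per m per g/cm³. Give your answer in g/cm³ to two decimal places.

2.31

0.2116 = 0.3086 − 0.04193 × ρ
ρ = (0.3086 − 0.2116) / 0.04193 = 2.31 g/cm³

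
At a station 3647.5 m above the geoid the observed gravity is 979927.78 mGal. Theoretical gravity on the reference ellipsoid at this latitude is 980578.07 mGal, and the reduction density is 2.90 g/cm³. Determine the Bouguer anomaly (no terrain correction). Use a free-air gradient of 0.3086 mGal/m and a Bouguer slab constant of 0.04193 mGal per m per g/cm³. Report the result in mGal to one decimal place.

Free-air correction = 0.3086 × 3647.5 = 1125.62 mGal
Free-air anomaly = 979927.78 − 980578.07 + (1125.62) = 475.33 mGal
Bouguer slab correction = 0.04193 × 2.90 × 3647.5 = 443.53 mGal
Simple Bouguer anomaly = 475.33 − (443.53) = 31.80 mGal

31.8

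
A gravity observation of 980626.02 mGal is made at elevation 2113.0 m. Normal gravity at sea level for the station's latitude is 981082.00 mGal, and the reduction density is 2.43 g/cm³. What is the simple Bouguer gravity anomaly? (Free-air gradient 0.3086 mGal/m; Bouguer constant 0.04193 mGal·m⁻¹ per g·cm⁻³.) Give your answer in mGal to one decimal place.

-19.2

Free-air correction = 0.3086 × 2113.0 = 652.07 mGal
Free-air anomaly = 980626.02 − 981082.00 + (652.07) = 196.09 mGal
Bouguer slab correction = 0.04193 × 2.43 × 2113.0 = 215.29 mGal
Simple Bouguer anomaly = 196.09 − (215.29) = -19.20 mGal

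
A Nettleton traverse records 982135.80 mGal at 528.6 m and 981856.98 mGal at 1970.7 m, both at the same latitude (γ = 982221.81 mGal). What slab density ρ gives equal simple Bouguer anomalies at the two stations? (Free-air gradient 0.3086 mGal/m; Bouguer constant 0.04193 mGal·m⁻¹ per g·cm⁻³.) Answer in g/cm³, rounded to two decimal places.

2.75

Δg_obs = 981856.98 − 982135.80 = -278.82 mGal over Δh = 1970.7 − 528.6 = 1442.1 m
Equal Bouguer anomalies ⇒ Δg_obs + (0.3086 − 0.04193ρ)·Δh = 0
0.3086 − 0.04193ρ = −Δg_obs/Δh = 0.19334
ρ = (0.3086 − 0.19334) / 0.04193 = 2.75 g/cm³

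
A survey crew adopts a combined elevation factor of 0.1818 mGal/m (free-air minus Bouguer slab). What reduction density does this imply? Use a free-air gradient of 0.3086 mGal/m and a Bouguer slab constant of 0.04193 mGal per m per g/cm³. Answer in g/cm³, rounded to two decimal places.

0.1818 = 0.3086 − 0.04193 × ρ
ρ = (0.3086 − 0.1818) / 0.04193 = 3.02 g/cm³

3.02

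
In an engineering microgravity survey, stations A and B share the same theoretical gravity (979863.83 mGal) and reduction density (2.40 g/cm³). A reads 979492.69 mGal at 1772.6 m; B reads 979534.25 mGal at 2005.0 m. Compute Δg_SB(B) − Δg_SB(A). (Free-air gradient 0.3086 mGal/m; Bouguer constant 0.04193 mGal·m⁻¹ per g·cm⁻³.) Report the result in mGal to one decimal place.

89.9

Δg_SB(A) = 979492.69 − 979863.83 + 0.3086×1772.6 − 0.04193×2.40×1772.6 = -2.50 mGal
Δg_SB(B) = 979534.25 − 979863.83 + 0.3086×2005.0 − 0.04193×2.40×2005.0 = 87.40 mGal
Difference = 87.40 − (-2.50) = 89.90 mGal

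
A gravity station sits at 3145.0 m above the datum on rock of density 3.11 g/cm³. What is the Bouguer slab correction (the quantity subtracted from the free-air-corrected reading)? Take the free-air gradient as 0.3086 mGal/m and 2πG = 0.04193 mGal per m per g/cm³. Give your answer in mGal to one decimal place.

410.1

Bouguer slab correction = 0.04193 × 3.11 × 3145.0 = 410.1 mGal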